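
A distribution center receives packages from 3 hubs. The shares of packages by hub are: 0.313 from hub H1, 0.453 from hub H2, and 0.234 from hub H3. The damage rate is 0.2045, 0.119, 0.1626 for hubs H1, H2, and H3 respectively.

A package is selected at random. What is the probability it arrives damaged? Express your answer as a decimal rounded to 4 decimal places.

Using total probability over the partition,
P(D) = P(D|H1)·P(H1) + P(D|H2)·P(H2) + P(D|H3)·P(H3)
      = 0.2045·0.313 + 0.119·0.453 + 0.1626·0.234
      = 0.0640085 + 0.053907 + 0.0380484 = 0.1559639

P(D) ≈ 0.1560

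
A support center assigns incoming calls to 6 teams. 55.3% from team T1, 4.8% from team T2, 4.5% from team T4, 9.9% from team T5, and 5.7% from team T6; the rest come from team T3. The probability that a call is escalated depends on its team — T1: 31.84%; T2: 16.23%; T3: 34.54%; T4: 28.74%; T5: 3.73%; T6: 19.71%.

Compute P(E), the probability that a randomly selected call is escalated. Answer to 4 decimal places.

P(T3) = 1 − (0.553 + 0.048 + 0.045 + 0.099 + 0.057) = 0.198.
P(E) = P(E|T1)·P(T1) + P(E|T2)·P(T2) + P(E|T3)·P(T3) + P(E|T4)·P(T4) + P(E|T5)·P(T5) + P(E|T6)·P(T6)
      = 0.3184·0.553 + 0.1623·0.048 + 0.3454·0.198 + 0.2874·0.045 + 0.0373·0.099 + 0.1971·0.057
      = 0.1760752 + 0.0077904 + 0.0683892 + 0.012933 + 0.0036927 + 0.0112347 = 0.2801152

P(E) ≈ 0.2801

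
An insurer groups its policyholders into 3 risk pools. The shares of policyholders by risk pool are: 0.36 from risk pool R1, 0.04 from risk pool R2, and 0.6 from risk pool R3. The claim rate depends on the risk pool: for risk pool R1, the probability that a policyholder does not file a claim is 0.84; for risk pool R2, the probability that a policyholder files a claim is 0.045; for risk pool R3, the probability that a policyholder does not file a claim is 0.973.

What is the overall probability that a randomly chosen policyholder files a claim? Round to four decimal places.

P(C|R1) = 1 − 0.84 = 0.16.
P(C|R3) = 1 − 0.973 = 0.027.
Summing over the partition,
P(C) = P(C|R1)·P(R1) + P(C|R2)·P(R2) + P(C|R3)·P(R3)
      = 0.16·0.36 + 0.045·0.04 + 0.027·0.6
      = 0.0576 + 0.0018 + 0.0162 = 0.0756

0.0756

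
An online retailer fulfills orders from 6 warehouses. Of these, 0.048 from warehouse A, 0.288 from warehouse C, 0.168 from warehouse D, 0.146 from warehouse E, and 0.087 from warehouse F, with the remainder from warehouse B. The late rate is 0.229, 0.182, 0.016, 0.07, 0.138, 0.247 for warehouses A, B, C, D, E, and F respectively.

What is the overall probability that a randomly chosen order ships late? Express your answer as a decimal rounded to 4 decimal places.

P(L) ≈ 0.1169

P(B) = 1 − (0.048 + 0.288 + 0.168 + 0.146 + 0.087) = 0.263.
P(L) = P(L|A)·P(A) + P(L|B)·P(B) + P(L|C)·P(C) + P(L|D)·P(D) + P(L|E)·P(E) + P(L|F)·P(F)
      = 0.229·0.048 + 0.182·0.263 + 0.016·0.288 + 0.07·0.168 + 0.138·0.146 + 0.247·0.087
      = 0.010992 + 0.047866 + 0.004608 + 0.01176 + 0.020148 + 0.021489 = 0.116863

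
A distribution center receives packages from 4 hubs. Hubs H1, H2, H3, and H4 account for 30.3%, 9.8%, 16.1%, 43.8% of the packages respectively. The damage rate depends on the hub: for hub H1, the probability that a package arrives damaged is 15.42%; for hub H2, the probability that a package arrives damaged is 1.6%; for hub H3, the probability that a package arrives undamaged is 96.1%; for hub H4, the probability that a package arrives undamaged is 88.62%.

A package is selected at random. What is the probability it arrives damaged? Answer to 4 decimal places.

P(D|H3) = 1 − 0.961 = 0.039.
P(D|H4) = 1 − 0.8862 = 0.1138.
Using total probability over the partition,
P(D) = P(D|H1)·P(H1) + P(D|H2)·P(H2) + P(D|H3)·P(H3) + P(D|H4)·P(H4)
      = 0.1542·0.303 + 0.016·0.098 + 0.039·0.161 + 0.1138·0.438
      = 0.0467226 + 0.001568 + 0.006279 + 0.0498444 = 0.104414

0.1044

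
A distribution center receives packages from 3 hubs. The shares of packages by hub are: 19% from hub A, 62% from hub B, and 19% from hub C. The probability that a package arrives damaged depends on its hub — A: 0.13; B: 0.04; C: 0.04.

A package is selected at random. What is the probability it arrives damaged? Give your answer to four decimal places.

Summing over the partition,
P(D) = P(D|A)·P(A) + P(D|B)·P(B) + P(D|C)·P(C)
      = 0.13·0.19 + 0.04·0.62 + 0.04·0.19
      = 0.0247 + 0.0248 + 0.0076 = 0.0571

0.0571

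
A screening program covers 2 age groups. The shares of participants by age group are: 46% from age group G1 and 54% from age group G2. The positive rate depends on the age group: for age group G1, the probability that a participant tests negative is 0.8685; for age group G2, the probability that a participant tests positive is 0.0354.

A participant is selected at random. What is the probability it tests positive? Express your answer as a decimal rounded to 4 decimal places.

P(T|G1) = 1 − 0.8685 = 0.1315.
P(T) = P(T|G1)·P(G1) + P(T|G2)·P(G2)
      = 0.1315·0.46 + 0.0354·0.54
      = 0.06049 + 0.019116 = 0.079606

0.0796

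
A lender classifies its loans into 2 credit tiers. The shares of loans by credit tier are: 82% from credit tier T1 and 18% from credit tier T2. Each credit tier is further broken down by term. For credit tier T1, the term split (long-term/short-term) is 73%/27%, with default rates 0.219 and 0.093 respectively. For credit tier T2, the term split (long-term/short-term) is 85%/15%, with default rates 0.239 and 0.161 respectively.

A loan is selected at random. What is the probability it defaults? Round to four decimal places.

0.1926

P(D|T1) = 0.73·0.219 + 0.27·0.093 = 0.15987 + 0.02511 = 0.18498
P(D|T2) = 0.85·0.239 + 0.15·0.161 = 0.20315 + 0.02415 = 0.2273
By total probability over the outer partition,
P(D) = 0.82·0.18498 + 0.18·0.2273
      = 0.1516836 + 0.040914 = 0.1925976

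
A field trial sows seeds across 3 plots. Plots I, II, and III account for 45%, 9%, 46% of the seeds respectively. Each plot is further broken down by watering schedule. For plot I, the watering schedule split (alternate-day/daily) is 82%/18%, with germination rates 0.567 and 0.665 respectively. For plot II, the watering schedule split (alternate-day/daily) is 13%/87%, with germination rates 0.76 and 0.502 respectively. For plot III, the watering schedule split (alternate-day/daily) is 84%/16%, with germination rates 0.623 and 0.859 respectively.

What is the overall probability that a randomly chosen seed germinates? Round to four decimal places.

0.6152

P(G|I) = 0.82·0.567 + 0.18·0.665 = 0.46494 + 0.1197 = 0.58464
P(G|II) = 0.13·0.76 + 0.87·0.502 = 0.0988 + 0.43674 = 0.53554
P(G|III) = 0.84·0.623 + 0.16·0.859 = 0.52332 + 0.13744 = 0.66076
By total probability over the outer partition,
P(G) = 0.45·0.58464 + 0.09·0.53554 + 0.46·0.66076
      = 0.263088 + 0.0481986 + 0.3039496 = 0.6152362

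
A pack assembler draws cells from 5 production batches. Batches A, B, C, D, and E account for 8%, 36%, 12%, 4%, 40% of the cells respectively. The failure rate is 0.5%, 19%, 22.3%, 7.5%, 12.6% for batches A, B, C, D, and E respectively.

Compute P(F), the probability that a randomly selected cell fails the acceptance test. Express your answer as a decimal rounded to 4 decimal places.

P(F) = P(F|A)·P(A) + P(F|B)·P(B) + P(F|C)·P(C) + P(F|D)·P(D) + P(F|E)·P(E)
      = 0.005·0.08 + 0.19·0.36 + 0.223·0.12 + 0.075·0.04 + 0.126·0.4
      = 0.0004 + 0.0684 + 0.02676 + 0.003 + 0.0504 = 0.14896

P(F) ≈ 0.1490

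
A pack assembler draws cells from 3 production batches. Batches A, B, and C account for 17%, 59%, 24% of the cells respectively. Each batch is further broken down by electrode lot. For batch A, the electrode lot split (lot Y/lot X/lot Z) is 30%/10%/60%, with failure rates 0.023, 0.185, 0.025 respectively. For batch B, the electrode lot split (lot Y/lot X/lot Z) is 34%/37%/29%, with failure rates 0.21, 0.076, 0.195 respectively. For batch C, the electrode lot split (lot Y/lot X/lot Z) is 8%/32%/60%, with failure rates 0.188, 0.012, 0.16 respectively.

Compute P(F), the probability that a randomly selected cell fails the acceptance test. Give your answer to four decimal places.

P(F) ≈ 0.1265

P(F|A) = 0.3·0.023 + 0.1·0.185 + 0.6·0.025 = 0.0069 + 0.0185 + 0.015 = 0.0404
P(F|B) = 0.34·0.21 + 0.37·0.076 + 0.29·0.195 = 0.0714 + 0.02812 + 0.05655 = 0.15607
P(F|C) = 0.08·0.188 + 0.32·0.012 + 0.6·0.16 = 0.01504 + 0.00384 + 0.096 = 0.11488
Then overall,
P(F) = 0.17·0.0404 + 0.59·0.15607 + 0.24·0.11488
      = 0.006868 + 0.0920813 + 0.0275712 = 0.1265205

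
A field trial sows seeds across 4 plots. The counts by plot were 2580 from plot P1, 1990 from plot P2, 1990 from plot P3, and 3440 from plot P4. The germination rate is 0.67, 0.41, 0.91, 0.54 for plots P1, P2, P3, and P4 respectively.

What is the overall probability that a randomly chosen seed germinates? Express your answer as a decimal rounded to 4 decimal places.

Total: 2580 + 1990 + 1990 + 3440 = 10000.
P(P1) = 2580/10000 = 0.258. P(P2) = 1990/10000 = 0.199. P(P3) = 1990/10000 = 0.199. P(P4) = 3440/10000 = 0.344.
P(G) = P(G|P1)·P(P1) + P(G|P2)·P(P2) + P(G|P3)·P(P3) + P(G|P4)·P(P4)
      = 0.67·0.258 + 0.41·0.199 + 0.91·0.199 + 0.54·0.344
      = 0.17286 + 0.08159 + 0.18109 + 0.18576 = 0.6213

P(G) ≈ 0.6213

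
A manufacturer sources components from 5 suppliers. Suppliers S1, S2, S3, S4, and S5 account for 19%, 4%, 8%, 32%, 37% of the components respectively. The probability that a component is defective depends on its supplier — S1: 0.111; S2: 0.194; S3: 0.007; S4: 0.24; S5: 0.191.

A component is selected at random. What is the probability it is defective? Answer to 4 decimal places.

P(D) = P(D|S1)·P(S1) + P(D|S2)·P(S2) + P(D|S3)·P(S3) + P(D|S4)·P(S4) + P(D|S5)·P(S5)
      = 0.111·0.19 + 0.194·0.04 + 0.007·0.08 + 0.24·0.32 + 0.191·0.37
      = 0.02109 + 0.00776 + 0.00056 + 0.0768 + 0.07067 = 0.17688

0.1769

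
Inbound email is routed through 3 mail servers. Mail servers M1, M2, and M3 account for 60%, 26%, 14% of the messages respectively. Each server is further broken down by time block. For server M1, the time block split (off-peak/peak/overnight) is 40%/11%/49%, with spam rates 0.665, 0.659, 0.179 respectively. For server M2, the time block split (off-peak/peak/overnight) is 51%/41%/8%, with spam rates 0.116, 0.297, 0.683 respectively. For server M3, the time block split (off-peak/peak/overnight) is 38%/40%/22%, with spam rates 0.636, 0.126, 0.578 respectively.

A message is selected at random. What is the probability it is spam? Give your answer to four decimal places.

0.3757

P(S|M1) = 0.4·0.665 + 0.11·0.659 + 0.49·0.179 = 0.266 + 0.07249 + 0.08771 = 0.4262
P(S|M2) = 0.51·0.116 + 0.41·0.297 + 0.08·0.683 = 0.05916 + 0.12177 + 0.05464 = 0.23557
P(S|M3) = 0.38·0.636 + 0.4·0.126 + 0.22·0.578 = 0.24168 + 0.0504 + 0.12716 = 0.41924
By total probability over the outer partition,
P(S) = 0.6·0.4262 + 0.26·0.23557 + 0.14·0.41924
      = 0.25572 + 0.0612482 + 0.0586936 = 0.3756618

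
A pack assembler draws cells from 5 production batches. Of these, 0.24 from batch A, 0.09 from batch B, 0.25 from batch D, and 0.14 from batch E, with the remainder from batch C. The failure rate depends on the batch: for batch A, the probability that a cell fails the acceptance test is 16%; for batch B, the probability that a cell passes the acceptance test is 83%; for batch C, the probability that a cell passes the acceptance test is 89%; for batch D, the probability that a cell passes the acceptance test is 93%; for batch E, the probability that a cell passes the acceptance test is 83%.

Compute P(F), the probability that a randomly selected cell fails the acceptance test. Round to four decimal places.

P(C) = 1 − (0.24 + 0.09 + 0.25 + 0.14) = 0.28.
P(F|B) = 1 − 0.83 = 0.17.
P(F|C) = 1 − 0.89 = 0.11.
P(F|D) = 1 − 0.93 = 0.07.
P(F|E) = 1 − 0.83 = 0.17.
Using total probability over the partition,
P(F) = P(F|A)·P(A) + P(F|B)·P(B) + P(F|C)·P(C) + P(F|D)·P(D) + P(F|E)·P(E)
      = 0.16·0.24 + 0.17·0.09 + 0.11·0.28 + 0.07·0.25 + 0.17·0.14
      = 0.0384 + 0.0153 + 0.0308 + 0.0175 + 0.0238 = 0.1258

0.1258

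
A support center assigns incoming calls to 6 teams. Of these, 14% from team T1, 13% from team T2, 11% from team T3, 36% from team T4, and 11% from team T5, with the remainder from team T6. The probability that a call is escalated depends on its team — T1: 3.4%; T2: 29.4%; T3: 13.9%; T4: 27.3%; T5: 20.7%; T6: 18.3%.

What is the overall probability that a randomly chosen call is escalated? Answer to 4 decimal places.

P(E) ≈ 0.2068

P(T6) = 1 − (0.14 + 0.13 + 0.11 + 0.36 + 0.11) = 0.15.
P(E) = P(E|T1)·P(T1) + P(E|T2)·P(T2) + P(E|T3)·P(T3) + P(E|T4)·P(T4) + P(E|T5)·P(T5) + P(E|T6)·P(T6)
      = 0.034·0.14 + 0.294·0.13 + 0.139·0.11 + 0.273·0.36 + 0.207·0.11 + 0.183·0.15
      = 0.00476 + 0.03822 + 0.01529 + 0.09828 + 0.02277 + 0.02745 = 0.20677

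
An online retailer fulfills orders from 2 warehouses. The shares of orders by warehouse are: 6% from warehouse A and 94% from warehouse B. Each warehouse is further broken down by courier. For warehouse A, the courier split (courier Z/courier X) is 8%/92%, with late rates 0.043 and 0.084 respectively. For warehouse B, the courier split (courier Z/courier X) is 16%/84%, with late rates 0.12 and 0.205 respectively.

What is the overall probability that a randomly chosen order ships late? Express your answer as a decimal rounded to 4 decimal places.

P(L|A) = 0.08·0.043 + 0.92·0.084 = 0.00344 + 0.07728 = 0.08072
P(L|B) = 0.16·0.12 + 0.84·0.205 = 0.0192 + 0.1722 = 0.1914
By total probability over the outer partition,
P(L) = 0.06·0.08072 + 0.94·0.1914
      = 0.0048432 + 0.179916 = 0.1847592

0.1848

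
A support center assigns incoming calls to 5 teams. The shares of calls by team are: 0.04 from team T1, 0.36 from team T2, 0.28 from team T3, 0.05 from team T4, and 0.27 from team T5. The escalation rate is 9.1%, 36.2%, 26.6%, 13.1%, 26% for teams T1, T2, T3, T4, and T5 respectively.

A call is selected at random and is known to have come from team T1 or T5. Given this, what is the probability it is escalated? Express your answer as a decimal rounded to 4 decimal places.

Let S = {T1, T5}.
P(S) = 0.04 + 0.27 = 0.31.
P(E ∩ S) = 0.091·0.04 + 0.26·0.27 = 0.00364 + 0.0702 = 0.07384.
P(E | S) = 0.07384 / 0.31 = 0.238194…

0.2382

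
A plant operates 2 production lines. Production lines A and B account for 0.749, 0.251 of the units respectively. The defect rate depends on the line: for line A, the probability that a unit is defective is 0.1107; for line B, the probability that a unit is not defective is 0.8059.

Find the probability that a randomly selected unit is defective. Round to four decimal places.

P(D) ≈ 0.1316

P(D|B) = 1 − 0.8059 = 0.1941.
Summing over the partition,
P(D) = P(D|A)·P(A) + P(D|B)·P(B)
      = 0.1107·0.749 + 0.1941·0.251
      = 0.0829143 + 0.0487191 = 0.1316334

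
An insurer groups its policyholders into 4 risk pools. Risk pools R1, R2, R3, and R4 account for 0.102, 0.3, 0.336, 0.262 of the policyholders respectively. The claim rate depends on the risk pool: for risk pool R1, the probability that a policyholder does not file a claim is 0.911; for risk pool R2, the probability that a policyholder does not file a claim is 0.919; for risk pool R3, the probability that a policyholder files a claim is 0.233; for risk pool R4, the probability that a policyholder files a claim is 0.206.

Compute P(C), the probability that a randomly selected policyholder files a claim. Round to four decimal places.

P(C|R1) = 1 − 0.911 = 0.089.
P(C|R2) = 1 − 0.919 = 0.081.
Summing over the partition,
P(C) = P(C|R1)·P(R1) + P(C|R2)·P(R2) + P(C|R3)·P(R3) + P(C|R4)·P(R4)
      = 0.089·0.102 + 0.081·0.3 + 0.233·0.336 + 0.206·0.262
      = 0.009078 + 0.0243 + 0.078288 + 0.053972 = 0.165638

0.1656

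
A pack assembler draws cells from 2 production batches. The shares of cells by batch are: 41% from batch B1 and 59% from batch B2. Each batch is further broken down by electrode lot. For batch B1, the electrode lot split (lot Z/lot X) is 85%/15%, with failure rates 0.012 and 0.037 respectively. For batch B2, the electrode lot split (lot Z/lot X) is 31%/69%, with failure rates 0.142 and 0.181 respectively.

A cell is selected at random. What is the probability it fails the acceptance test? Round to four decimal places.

0.1061

P(F|B1) = 0.85·0.012 + 0.15·0.037 = 0.0102 + 0.00555 = 0.01575
P(F|B2) = 0.31·0.142 + 0.69·0.181 = 0.04402 + 0.12489 = 0.16891
By total probability over the outer partition,
P(F) = 0.41·0.01575 + 0.59·0.16891
      = 0.0064575 + 0.0996569 = 0.1061144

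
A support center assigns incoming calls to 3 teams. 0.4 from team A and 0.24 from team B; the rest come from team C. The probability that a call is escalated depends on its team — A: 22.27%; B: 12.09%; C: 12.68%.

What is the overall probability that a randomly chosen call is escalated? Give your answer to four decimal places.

P(C) = 1 − (0.4 + 0.24) = 0.36.
P(E) = P(E|A)·P(A) + P(E|B)·P(B) + P(E|C)·P(C)
      = 0.2227·0.4 + 0.1209·0.24 + 0.1268·0.36
      = 0.08908 + 0.029016 + 0.045648 = 0.163744

P(E) ≈ 0.1637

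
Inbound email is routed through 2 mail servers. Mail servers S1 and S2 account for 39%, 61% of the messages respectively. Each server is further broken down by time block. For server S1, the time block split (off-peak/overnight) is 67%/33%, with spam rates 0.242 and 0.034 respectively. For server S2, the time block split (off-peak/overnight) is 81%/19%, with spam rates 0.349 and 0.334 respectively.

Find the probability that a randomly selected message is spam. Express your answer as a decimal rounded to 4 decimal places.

P(S|S1) = 0.67·0.242 + 0.33·0.034 = 0.16214 + 0.01122 = 0.17336
P(S|S2) = 0.81·0.349 + 0.19·0.334 = 0.28269 + 0.06346 = 0.34615
By total probability over the outer partition,
P(S) = 0.39·0.17336 + 0.61·0.34615
      = 0.0676104 + 0.2111515 = 0.2787619

0.2788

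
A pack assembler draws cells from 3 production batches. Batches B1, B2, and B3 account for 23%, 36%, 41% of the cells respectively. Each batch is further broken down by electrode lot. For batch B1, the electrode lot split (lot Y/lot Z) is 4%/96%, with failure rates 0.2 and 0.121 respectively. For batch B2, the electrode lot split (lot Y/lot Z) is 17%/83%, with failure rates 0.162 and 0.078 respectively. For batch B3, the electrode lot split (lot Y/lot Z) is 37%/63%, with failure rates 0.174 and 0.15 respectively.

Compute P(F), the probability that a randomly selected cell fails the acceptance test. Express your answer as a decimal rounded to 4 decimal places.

P(F|B1) = 0.04·0.2 + 0.96·0.121 = 0.008 + 0.11616 = 0.12416
P(F|B2) = 0.17·0.162 + 0.83·0.078 = 0.02754 + 0.06474 = 0.09228
P(F|B3) = 0.37·0.174 + 0.63·0.15 = 0.06438 + 0.0945 = 0.15888
By total probability over the outer partition,
P(F) = 0.23·0.12416 + 0.36·0.09228 + 0.41·0.15888
      = 0.0285568 + 0.0332208 + 0.0651408 = 0.1269184

0.1269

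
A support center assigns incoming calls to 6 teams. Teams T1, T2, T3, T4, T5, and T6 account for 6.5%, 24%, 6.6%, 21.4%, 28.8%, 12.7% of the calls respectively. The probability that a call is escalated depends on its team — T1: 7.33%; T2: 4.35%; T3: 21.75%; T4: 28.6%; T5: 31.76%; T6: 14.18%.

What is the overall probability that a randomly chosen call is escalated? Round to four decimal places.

P(E) ≈ 0.2002

P(E) = P(E|T1)·P(T1) + P(E|T2)·P(T2) + P(E|T3)·P(T3) + P(E|T4)·P(T4) + P(E|T5)·P(T5) + P(E|T6)·P(T6)
      = 0.0733·0.065 + 0.0435·0.24 + 0.2175·0.066 + 0.286·0.214 + 0.3176·0.288 + 0.1418·0.127
      = 0.0047645 + 0.01044 + 0.014355 + 0.061204 + 0.0914688 + 0.0180086 = 0.2002409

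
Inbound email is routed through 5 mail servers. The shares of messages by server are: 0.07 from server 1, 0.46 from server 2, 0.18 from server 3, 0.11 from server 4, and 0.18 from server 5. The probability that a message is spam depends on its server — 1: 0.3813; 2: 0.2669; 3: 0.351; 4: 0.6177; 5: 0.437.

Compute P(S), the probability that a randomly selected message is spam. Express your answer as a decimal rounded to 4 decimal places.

Using total probability over the partition,
P(S) = P(S|1)·P(1) + P(S|2)·P(2) + P(S|3)·P(3) + P(S|4)·P(4) + P(S|5)·P(5)
      = 0.3813·0.07 + 0.2669·0.46 + 0.351·0.18 + 0.6177·0.11 + 0.437·0.18
      = 0.026691 + 0.122774 + 0.06318 + 0.067947 + 0.07866 = 0.359252

P(S) ≈ 0.3593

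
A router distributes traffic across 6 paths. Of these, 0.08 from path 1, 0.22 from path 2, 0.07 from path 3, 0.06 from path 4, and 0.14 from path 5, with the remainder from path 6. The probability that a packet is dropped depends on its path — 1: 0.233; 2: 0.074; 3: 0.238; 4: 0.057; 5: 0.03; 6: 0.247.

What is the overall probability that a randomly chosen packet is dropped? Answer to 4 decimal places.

P(L) ≈ 0.1654

P(6) = 1 − (0.08 + 0.22 + 0.07 + 0.06 + 0.14) = 0.43.
P(L) = P(L|1)·P(1) + P(L|2)·P(2) + P(L|3)·P(3) + P(L|4)·P(4) + P(L|5)·P(5) + P(L|6)·P(6)
      = 0.233·0.08 + 0.074·0.22 + 0.238·0.07 + 0.057·0.06 + 0.03·0.14 + 0.247·0.43
      = 0.01864 + 0.01628 + 0.01666 + 0.00342 + 0.0042 + 0.10621 = 0.16541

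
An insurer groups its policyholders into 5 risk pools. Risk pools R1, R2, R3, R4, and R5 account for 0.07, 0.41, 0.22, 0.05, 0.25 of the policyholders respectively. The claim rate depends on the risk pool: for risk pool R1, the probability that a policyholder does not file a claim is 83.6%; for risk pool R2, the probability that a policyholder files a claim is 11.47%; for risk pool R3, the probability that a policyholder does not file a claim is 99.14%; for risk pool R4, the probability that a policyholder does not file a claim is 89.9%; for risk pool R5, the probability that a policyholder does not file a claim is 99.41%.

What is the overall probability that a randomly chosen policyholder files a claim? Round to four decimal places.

P(C|R1) = 1 − 0.836 = 0.164.
P(C|R3) = 1 − 0.9914 = 0.0086.
P(C|R4) = 1 − 0.899 = 0.101.
P(C|R5) = 1 − 0.9941 = 0.0059.
By the law of total probability,
P(C) = P(C|R1)·P(R1) + P(C|R2)·P(R2) + P(C|R3)·P(R3) + P(C|R4)·P(R4) + P(C|R5)·P(R5)
      = 0.164·0.07 + 0.1147·0.41 + 0.0086·0.22 + 0.101·0.05 + 0.0059·0.25
      = 0.01148 + 0.047027 + 0.001892 + 0.00505 + 0.001475 = 0.066924

0.0669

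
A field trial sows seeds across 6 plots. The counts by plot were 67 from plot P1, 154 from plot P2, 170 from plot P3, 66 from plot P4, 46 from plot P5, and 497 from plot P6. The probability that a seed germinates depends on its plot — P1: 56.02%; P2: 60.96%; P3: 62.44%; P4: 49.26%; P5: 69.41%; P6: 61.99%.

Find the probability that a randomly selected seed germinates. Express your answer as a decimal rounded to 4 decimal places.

0.6101

Total: 67 + 154 + 170 + 66 + 46 + 497 = 1000.
P(P1) = 67/1000 = 0.067. P(P2) = 154/1000 = 0.154. P(P3) = 170/1000 = 0.17. P(P4) = 66/1000 = 0.066. P(P5) = 46/1000 = 0.046. P(P6) = 497/1000 = 0.497.
P(G) = P(G|P1)·P(P1) + P(G|P2)·P(P2) + P(G|P3)·P(P3) + P(G|P4)·P(P4) + P(G|P5)·P(P5) + P(G|P6)·P(P6)
      = 0.5602·0.067 + 0.6096·0.154 + 0.6244·0.17 + 0.4926·0.066 + 0.6941·0.046 + 0.6199·0.497
      = 0.0375334 + 0.0938784 + 0.106148 + 0.0325116 + 0.0319286 + 0.3080903 = 0.6100903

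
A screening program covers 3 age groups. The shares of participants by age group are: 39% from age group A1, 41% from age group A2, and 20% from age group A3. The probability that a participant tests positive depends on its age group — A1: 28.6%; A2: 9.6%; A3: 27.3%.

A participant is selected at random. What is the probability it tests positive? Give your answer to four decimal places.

By the law of total probability,
P(T) = P(T|A1)·P(A1) + P(T|A2)·P(A2) + P(T|A3)·P(A3)
      = 0.286·0.39 + 0.096·0.41 + 0.273·0.2
      = 0.11154 + 0.03936 + 0.0546 = 0.2055

P(T) ≈ 0.2055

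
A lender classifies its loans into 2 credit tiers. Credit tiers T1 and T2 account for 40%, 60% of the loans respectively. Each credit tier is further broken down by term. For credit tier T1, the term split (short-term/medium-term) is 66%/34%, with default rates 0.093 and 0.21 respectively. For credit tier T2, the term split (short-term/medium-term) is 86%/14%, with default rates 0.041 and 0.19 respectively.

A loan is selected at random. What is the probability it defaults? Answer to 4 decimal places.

P(D) ≈ 0.0902

P(D|T1) = 0.66·0.093 + 0.34·0.21 = 0.06138 + 0.0714 = 0.13278
P(D|T2) = 0.86·0.041 + 0.14·0.19 = 0.03526 + 0.0266 = 0.06186
Then overall,
P(D) = 0.4·0.13278 + 0.6·0.06186
      = 0.053112 + 0.037116 = 0.090228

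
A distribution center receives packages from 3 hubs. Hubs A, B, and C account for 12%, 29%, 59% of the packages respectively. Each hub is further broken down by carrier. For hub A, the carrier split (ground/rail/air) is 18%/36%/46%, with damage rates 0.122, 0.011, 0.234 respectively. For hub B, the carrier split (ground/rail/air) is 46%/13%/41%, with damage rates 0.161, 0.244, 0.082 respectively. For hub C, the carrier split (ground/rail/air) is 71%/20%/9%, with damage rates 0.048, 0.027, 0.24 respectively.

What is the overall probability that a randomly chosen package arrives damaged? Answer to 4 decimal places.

0.0925

P(D|A) = 0.18·0.122 + 0.36·0.011 + 0.46·0.234 = 0.02196 + 0.00396 + 0.10764 = 0.13356
P(D|B) = 0.46·0.161 + 0.13·0.244 + 0.41·0.082 = 0.07406 + 0.03172 + 0.03362 = 0.1394
P(D|C) = 0.71·0.048 + 0.2·0.027 + 0.09·0.24 = 0.03408 + 0.0054 + 0.0216 = 0.06108
By total probability over the outer partition,
P(D) = 0.12·0.13356 + 0.29·0.1394 + 0.59·0.06108
      = 0.0160272 + 0.040426 + 0.0360372 = 0.0924904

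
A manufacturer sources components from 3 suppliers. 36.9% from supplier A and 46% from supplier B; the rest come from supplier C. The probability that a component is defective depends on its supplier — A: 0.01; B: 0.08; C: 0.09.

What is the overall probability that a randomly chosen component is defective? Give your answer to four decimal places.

P(D) ≈ 0.0559

P(C) = 1 − (0.369 + 0.46) = 0.171.
P(D) = P(D|A)·P(A) + P(D|B)·P(B) + P(D|C)·P(C)
      = 0.01·0.369 + 0.08·0.46 + 0.09·0.171
      = 0.00369 + 0.0368 + 0.01539 = 0.05588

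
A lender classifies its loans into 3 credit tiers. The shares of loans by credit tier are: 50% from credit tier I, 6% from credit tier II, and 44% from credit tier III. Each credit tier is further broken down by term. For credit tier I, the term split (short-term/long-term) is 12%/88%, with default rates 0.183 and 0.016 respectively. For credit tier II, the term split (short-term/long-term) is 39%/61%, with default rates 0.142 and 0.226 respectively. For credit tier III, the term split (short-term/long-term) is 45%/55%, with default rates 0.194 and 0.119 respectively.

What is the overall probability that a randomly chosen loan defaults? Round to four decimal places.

P(D) ≈ 0.0968

P(D|I) = 0.12·0.183 + 0.88·0.016 = 0.02196 + 0.01408 = 0.03604
P(D|II) = 0.39·0.142 + 0.61·0.226 = 0.05538 + 0.13786 = 0.19324
P(D|III) = 0.45·0.194 + 0.55·0.119 = 0.0873 + 0.06545 = 0.15275
By total probability over the outer partition,
P(D) = 0.5·0.03604 + 0.06·0.19324 + 0.44·0.15275
      = 0.01802 + 0.0115944 + 0.06721 = 0.0968244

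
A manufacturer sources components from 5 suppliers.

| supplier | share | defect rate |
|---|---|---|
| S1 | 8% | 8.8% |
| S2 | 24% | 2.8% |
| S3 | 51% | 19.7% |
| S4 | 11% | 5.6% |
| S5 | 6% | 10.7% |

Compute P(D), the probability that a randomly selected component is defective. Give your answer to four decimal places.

By the law of total probability,
P(D) = P(D|S1)·P(S1) + P(D|S2)·P(S2) + P(D|S3)·P(S3) + P(D|S4)·P(S4) + P(D|S5)·P(S5)
      = 0.088·0.08 + 0.028·0.24 + 0.197·0.51 + 0.056·0.11 + 0.107·0.06
      = 0.00704 + 0.00672 + 0.10047 + 0.00616 + 0.00642 = 0.12681

P(D) ≈ 0.1268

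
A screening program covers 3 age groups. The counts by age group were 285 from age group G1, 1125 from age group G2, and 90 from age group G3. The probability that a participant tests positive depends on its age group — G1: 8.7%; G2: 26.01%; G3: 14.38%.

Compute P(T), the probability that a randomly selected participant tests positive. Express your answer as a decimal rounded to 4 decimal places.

0.2202

Total: 285 + 1125 + 90 = 1500.
P(G1) = 285/1500 = 0.19. P(G2) = 1125/1500 = 0.75. P(G3) = 90/1500 = 0.06.
P(T) = P(T|G1)·P(G1) + P(T|G2)·P(G2) + P(T|G3)·P(G3)
      = 0.087·0.19 + 0.2601·0.75 + 0.1438·0.06
      = 0.01653 + 0.195075 + 0.008628 = 0.220233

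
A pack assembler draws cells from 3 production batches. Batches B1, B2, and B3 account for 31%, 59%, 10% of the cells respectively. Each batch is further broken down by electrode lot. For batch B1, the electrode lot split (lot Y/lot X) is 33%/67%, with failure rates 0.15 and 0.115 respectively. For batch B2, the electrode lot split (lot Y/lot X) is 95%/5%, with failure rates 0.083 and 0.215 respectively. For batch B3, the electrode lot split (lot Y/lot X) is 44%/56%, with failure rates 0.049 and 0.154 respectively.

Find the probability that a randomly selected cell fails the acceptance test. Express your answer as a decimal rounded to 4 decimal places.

P(F|B1) = 0.33·0.15 + 0.67·0.115 = 0.0495 + 0.07705 = 0.12655
P(F|B2) = 0.95·0.083 + 0.05·0.215 = 0.07885 + 0.01075 = 0.0896
P(F|B3) = 0.44·0.049 + 0.56·0.154 = 0.02156 + 0.08624 = 0.1078
Then overall,
P(F) = 0.31·0.12655 + 0.59·0.0896 + 0.1·0.1078
      = 0.0392305 + 0.052864 + 0.01078 = 0.1028745

P(F) ≈ 0.1029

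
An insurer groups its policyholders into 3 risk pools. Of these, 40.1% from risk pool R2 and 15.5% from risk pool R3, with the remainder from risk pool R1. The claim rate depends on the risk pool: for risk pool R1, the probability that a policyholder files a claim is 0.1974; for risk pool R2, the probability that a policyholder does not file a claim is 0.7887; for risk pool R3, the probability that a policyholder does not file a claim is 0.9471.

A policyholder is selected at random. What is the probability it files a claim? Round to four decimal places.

0.1806

P(R1) = 1 − (0.401 + 0.155) = 0.444.
P(C|R2) = 1 − 0.7887 = 0.2113.
P(C|R3) = 1 − 0.9471 = 0.0529.
Using total probability over the partition,
P(C) = P(C|R1)·P(R1) + P(C|R2)·P(R2) + P(C|R3)·P(R3)
      = 0.1974·0.444 + 0.2113·0.401 + 0.0529·0.155
      = 0.0876456 + 0.0847313 + 0.0081995 = 0.1805764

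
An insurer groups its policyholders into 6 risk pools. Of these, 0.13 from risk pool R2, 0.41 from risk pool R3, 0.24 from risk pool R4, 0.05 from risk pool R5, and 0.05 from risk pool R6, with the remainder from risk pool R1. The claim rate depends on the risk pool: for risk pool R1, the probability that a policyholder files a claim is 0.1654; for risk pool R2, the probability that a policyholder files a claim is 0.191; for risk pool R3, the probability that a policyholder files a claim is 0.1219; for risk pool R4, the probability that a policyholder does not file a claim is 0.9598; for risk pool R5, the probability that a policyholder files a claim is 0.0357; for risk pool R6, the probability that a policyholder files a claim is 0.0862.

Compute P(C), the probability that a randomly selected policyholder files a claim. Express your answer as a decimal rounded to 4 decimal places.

0.1104

P(R1) = 1 − (0.13 + 0.41 + 0.24 + 0.05 + 0.05) = 0.12.
P(C|R4) = 1 − 0.9598 = 0.0402.
P(C) = P(C|R1)·P(R1) + P(C|R2)·P(R2) + P(C|R3)·P(R3) + P(C|R4)·P(R4) + P(C|R5)·P(R5) + P(C|R6)·P(R6)
      = 0.1654·0.12 + 0.191·0.13 + 0.1219·0.41 + 0.0402·0.24 + 0.0357·0.05 + 0.0862·0.05
      = 0.019848 + 0.02483 + 0.049979 + 0.009648 + 0.001785 + 0.00431 = 0.1104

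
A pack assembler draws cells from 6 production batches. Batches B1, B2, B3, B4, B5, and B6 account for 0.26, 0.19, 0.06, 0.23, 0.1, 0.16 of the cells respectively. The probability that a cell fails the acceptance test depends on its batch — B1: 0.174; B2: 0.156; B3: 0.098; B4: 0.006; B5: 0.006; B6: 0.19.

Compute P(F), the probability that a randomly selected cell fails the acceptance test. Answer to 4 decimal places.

0.1131

Using total probability over the partition,
P(F) = P(F|B1)·P(B1) + P(F|B2)·P(B2) + P(F|B3)·P(B3) + P(F|B4)·P(B4) + P(F|B5)·P(B5) + P(F|B6)·P(B6)
      = 0.174·0.26 + 0.156·0.19 + 0.098·0.06 + 0.006·0.23 + 0.006·0.1 + 0.19·0.16
      = 0.04524 + 0.02964 + 0.00588 + 0.00138 + 0.0006 + 0.0304 = 0.11314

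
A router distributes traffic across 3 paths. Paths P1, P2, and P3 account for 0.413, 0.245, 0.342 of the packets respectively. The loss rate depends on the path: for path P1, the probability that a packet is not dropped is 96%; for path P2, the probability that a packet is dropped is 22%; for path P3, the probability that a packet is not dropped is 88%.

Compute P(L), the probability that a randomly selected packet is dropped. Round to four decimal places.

P(L|P1) = 1 − 0.96 = 0.04.
P(L|P3) = 1 − 0.88 = 0.12.
P(L) = P(L|P1)·P(P1) + P(L|P2)·P(P2) + P(L|P3)·P(P3)
      = 0.04·0.413 + 0.22·0.245 + 0.12·0.342
      = 0.01652 + 0.0539 + 0.04104 = 0.11146

0.1115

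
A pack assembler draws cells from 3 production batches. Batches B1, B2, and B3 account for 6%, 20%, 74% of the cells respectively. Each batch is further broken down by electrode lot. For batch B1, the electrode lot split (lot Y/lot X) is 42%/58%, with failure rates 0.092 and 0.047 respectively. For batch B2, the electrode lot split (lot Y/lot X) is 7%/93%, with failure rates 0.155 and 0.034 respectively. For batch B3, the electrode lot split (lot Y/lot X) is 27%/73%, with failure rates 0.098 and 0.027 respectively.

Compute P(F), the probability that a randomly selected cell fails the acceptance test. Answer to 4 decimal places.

P(F|B1) = 0.42·0.092 + 0.58·0.047 = 0.03864 + 0.02726 = 0.0659
P(F|B2) = 0.07·0.155 + 0.93·0.034 = 0.01085 + 0.03162 = 0.04247
P(F|B3) = 0.27·0.098 + 0.73·0.027 = 0.02646 + 0.01971 = 0.04617
Then overall,
P(F) = 0.06·0.0659 + 0.2·0.04247 + 0.74·0.04617
      = 0.003954 + 0.008494 + 0.0341658 = 0.0466138

P(F) ≈ 0.0466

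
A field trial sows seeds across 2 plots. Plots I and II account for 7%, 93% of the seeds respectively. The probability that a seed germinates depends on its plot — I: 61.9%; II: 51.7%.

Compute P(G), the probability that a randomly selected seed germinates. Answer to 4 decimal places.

P(G) ≈ 0.5241

P(G) = P(G|I)·P(I) + P(G|II)·P(II)
      = 0.619·0.07 + 0.517·0.93
      = 0.04333 + 0.48081 = 0.52414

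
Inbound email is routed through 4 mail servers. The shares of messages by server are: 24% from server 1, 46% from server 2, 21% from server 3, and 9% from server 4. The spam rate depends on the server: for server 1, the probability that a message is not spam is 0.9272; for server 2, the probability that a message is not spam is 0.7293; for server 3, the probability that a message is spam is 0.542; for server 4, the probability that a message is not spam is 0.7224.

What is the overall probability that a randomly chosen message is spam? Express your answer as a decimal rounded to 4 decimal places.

P(S|1) = 1 − 0.9272 = 0.0728.
P(S|2) = 1 − 0.7293 = 0.2707.
P(S|4) = 1 − 0.7224 = 0.2776.
P(S) = P(S|1)·P(1) + P(S|2)·P(2) + P(S|3)·P(3) + P(S|4)·P(4)
      = 0.0728·0.24 + 0.2707·0.46 + 0.542·0.21 + 0.2776·0.09
      = 0.017472 + 0.124522 + 0.11382 + 0.024984 = 0.280798

P(S) ≈ 0.2808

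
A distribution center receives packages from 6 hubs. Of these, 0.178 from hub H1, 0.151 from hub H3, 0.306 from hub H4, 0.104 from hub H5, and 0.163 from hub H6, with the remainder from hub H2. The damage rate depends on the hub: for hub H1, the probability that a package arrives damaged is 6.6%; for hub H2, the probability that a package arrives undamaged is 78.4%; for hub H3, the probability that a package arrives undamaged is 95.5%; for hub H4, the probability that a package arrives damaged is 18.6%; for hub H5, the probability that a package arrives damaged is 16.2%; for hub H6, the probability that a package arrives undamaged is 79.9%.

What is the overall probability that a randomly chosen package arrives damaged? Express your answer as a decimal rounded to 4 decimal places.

P(D) ≈ 0.1462

P(H2) = 1 − (0.178 + 0.151 + 0.306 + 0.104 + 0.163) = 0.098.
P(D|H2) = 1 − 0.784 = 0.216.
P(D|H3) = 1 − 0.955 = 0.045.
P(D|H6) = 1 − 0.799 = 0.201.
P(D) = P(D|H1)·P(H1) + P(D|H2)·P(H2) + P(D|H3)·P(H3) + P(D|H4)·P(H4) + P(D|H5)·P(H5) + P(D|H6)·P(H6)
      = 0.066·0.178 + 0.216·0.098 + 0.045·0.151 + 0.186·0.306 + 0.162·0.104 + 0.201·0.163
      = 0.011748 + 0.021168 + 0.006795 + 0.056916 + 0.016848 + 0.032763 = 0.146238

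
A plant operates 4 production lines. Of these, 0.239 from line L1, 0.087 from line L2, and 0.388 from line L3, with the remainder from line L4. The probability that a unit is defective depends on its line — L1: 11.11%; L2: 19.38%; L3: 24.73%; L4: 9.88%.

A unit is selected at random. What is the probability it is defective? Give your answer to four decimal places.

P(L4) = 1 − (0.239 + 0.087 + 0.388) = 0.286.
P(D) = P(D|L1)·P(L1) + P(D|L2)·P(L2) + P(D|L3)·P(L3) + P(D|L4)·P(L4)
      = 0.1111·0.239 + 0.1938·0.087 + 0.2473·0.388 + 0.0988·0.286
      = 0.0265529 + 0.0168606 + 0.0959524 + 0.0282568 = 0.1676227

P(D) ≈ 0.1676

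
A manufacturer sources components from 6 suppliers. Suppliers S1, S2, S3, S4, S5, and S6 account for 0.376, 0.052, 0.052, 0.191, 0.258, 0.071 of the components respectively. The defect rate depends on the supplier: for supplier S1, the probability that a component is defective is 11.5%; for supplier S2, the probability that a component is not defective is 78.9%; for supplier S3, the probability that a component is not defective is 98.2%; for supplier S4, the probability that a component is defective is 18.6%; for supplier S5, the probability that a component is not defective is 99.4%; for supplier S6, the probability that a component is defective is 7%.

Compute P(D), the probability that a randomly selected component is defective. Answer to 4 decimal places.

0.0972

P(D|S2) = 1 − 0.789 = 0.211.
P(D|S3) = 1 − 0.982 = 0.018.
P(D|S5) = 1 − 0.994 = 0.006.
P(D) = P(D|S1)·P(S1) + P(D|S2)·P(S2) + P(D|S3)·P(S3) + P(D|S4)·P(S4) + P(D|S5)·P(S5) + P(D|S6)·P(S6)
      = 0.115·0.376 + 0.211·0.052 + 0.018·0.052 + 0.186·0.191 + 0.006·0.258 + 0.07·0.071
      = 0.04324 + 0.010972 + 0.000936 + 0.035526 + 0.001548 + 0.00497 = 0.097192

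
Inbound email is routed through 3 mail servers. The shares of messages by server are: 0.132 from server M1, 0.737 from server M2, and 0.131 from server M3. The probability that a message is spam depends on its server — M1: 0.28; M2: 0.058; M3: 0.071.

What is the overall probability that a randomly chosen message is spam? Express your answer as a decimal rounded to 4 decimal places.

0.0890

Summing over the partition,
P(S) = P(S|M1)·P(M1) + P(S|M2)·P(M2) + P(S|M3)·P(M3)
      = 0.28·0.132 + 0.058·0.737 + 0.071·0.131
      = 0.03696 + 0.042746 + 0.009301 = 0.089007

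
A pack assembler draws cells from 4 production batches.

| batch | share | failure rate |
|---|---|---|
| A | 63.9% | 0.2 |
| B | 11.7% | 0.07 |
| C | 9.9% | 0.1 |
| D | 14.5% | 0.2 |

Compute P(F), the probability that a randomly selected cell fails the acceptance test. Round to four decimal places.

P(F) = P(F|A)·P(A) + P(F|B)·P(B) + P(F|C)·P(C) + P(F|D)·P(D)
      = 0.2·0.639 + 0.07·0.117 + 0.1·0.099 + 0.2·0.145
      = 0.1278 + 0.00819 + 0.0099 + 0.029 = 0.17489

P(F) ≈ 0.1749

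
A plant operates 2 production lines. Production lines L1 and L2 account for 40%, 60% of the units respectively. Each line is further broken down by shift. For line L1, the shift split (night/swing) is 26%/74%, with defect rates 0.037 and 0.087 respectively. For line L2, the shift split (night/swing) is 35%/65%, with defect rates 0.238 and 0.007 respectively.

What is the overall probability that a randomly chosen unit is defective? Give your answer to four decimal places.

P(D|L1) = 0.26·0.037 + 0.74·0.087 = 0.00962 + 0.06438 = 0.074
P(D|L2) = 0.35·0.238 + 0.65·0.007 = 0.0833 + 0.00455 = 0.08785
By total probability over the outer partition,
P(D) = 0.4·0.074 + 0.6·0.08785
      = 0.0296 + 0.05271 = 0.08231

0.0823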